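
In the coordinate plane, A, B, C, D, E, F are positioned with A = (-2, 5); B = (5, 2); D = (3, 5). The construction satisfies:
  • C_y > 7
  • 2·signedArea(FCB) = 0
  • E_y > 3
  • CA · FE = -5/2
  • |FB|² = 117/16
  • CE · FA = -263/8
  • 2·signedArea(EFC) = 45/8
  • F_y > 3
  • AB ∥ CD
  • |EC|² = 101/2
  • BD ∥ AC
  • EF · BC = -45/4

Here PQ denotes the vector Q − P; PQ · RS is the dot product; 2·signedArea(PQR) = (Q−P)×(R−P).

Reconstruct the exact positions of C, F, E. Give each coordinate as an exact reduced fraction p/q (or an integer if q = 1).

1. C_x = -4  [AB ∥ CD ∩ BD ∥ AC]
2. C_y = 8  [AB ∥ CD ∩ BD ∥ AC]
   → C = (-4, 8)
3. F_x = 11/4  [line 6·x + 9·y + -48 = 0 ∩ |FB|² = 117/16]
4. F_y = 7/2  [line 6·x + 9·y + -48 = 0 ∩ |FB|² = 117/16]
   → F = (11/4, 7/2)
5. E_x = 3/2  [2·signedArea(EFC) = 45/8 ∩ CA · FE = -5/2]
6. E_y = 7/2  [2·signedArea(EFC) = 45/8 ∩ CA · FE = -5/2]
   → E = (3/2, 7/2)

C = (-4, 8)
E = (3/2, 7/2)
F = (11/4, 7/2)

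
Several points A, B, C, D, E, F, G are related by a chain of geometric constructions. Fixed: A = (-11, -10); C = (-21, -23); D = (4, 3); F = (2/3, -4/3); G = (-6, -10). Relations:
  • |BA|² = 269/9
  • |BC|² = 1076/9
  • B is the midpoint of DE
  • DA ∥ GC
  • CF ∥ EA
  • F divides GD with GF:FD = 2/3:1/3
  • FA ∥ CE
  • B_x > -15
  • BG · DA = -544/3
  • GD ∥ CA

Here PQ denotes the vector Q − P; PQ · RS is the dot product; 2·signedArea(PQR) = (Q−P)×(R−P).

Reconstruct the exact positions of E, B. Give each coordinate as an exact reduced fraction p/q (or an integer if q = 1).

1. E_x = -98/3  [CF ∥ EA ∩ FA ∥ CE]
2. E_y = -95/3  [CF ∥ EA ∩ FA ∥ CE]
   → E = (-98/3, -95/3)
3. B_x = -43/3  [B is the midpoint of DE]
4. B_y = -43/3  [B is the midpoint of DE]
   → B = (-43/3, -43/3)

B = (-43/3, -43/3)
E = (-98/3, -95/3)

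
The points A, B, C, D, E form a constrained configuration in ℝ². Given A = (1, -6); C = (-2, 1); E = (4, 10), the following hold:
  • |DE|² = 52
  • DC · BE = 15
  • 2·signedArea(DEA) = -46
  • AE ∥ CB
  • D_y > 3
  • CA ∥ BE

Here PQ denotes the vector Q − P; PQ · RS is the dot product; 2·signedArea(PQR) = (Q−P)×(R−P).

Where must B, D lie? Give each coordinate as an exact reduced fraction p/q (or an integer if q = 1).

1. B_x = 1  [CA ∥ BE ∩ AE ∥ CB]
2. B_y = 17  [CA ∥ BE ∩ AE ∥ CB]
   → B = (1, 17)
3. D_x = 0  [DC · BE = 15 ∩ 2·signedArea(DEA) = -46]
4. D_y = 4  [DC · BE = 15 ∩ 2·signedArea(DEA) = -46]
   → D = (0, 4)

B = (1, 17)
D = (0, 4)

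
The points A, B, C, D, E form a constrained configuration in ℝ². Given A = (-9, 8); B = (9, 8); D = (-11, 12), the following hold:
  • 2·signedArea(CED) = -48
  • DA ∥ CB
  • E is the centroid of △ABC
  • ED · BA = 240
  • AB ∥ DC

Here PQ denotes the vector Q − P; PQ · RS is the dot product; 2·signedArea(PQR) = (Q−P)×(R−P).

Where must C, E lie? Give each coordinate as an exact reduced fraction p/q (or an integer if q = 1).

1. C_x = 7  [DA ∥ CB ∩ AB ∥ DC]
2. C_y = 12  [DA ∥ CB ∩ AB ∥ DC]
   → C = (7, 12)
3. E_x = 7/3  [E is the centroid of △ABC]
4. E_y = 28/3  [E is the centroid of △ABC]
   → E = (7/3, 28/3)

C = (7, 12)
E = (7/3, 28/3)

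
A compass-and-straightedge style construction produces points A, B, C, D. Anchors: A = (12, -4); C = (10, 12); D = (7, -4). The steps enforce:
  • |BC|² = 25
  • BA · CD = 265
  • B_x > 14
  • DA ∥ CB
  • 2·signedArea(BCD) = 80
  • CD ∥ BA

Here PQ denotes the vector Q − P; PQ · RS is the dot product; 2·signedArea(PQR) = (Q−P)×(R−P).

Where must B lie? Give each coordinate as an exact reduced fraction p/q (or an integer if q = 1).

B = (15, 12)

1. B_x = 15  [CD ∥ BA ∩ DA ∥ CB]
2. B_y = 12  [CD ∥ BA ∩ DA ∥ CB]
   → B = (15, 12)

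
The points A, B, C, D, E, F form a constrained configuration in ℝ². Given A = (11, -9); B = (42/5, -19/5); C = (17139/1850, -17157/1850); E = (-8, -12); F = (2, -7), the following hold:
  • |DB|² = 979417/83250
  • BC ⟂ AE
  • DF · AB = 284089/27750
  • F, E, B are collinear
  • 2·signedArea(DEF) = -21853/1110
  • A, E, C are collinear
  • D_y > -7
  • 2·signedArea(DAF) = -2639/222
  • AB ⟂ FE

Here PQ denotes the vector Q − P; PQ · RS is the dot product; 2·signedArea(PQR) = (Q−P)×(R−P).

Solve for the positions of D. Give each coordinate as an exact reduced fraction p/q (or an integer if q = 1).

1. D_x = 36379/5550  [2·signedArea(DAF) = -2639/222 ∩ DF · AB = 284089/27750]
2. D_y = -12379/1850  [2·signedArea(DAF) = -2639/222 ∩ DF · AB = 284089/27750]
   → D = (36379/5550, -12379/1850)

D = (36379/5550, -12379/1850)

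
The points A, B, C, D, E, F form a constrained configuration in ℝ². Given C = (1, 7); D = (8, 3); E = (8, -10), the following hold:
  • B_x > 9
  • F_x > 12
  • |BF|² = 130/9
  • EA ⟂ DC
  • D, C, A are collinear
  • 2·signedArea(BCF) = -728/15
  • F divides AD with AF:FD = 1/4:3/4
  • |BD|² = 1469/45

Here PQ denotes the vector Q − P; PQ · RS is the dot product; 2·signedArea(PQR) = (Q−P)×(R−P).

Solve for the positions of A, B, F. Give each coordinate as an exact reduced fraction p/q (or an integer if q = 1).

1. A_x = 68/5  [D, C, A are collinear ∩ EA ⟂ DC]
2. A_y = -1/5  [D, C, A are collinear ∩ EA ⟂ DC]
   → A = (68/5, -1/5)
3. F_x = 61/5  [F divides AD with AF:FD = 1/4:3/4]
4. F_y = 3/5  [F divides AD with AF:FD = 1/4:3/4]
   → F = (61/5, 3/5)
5. B_x = 148/15  [line 32/5·x + 56/5·y + -544/15 = 0 ∩ |BD|² = 1469/45]
6. B_y = -12/5  [line 32/5·x + 56/5·y + -544/15 = 0 ∩ |BD|² = 1469/45]
   → B = (148/15, -12/5)

A = (68/5, -1/5)
B = (148/15, -12/5)
F = (61/5, 3/5)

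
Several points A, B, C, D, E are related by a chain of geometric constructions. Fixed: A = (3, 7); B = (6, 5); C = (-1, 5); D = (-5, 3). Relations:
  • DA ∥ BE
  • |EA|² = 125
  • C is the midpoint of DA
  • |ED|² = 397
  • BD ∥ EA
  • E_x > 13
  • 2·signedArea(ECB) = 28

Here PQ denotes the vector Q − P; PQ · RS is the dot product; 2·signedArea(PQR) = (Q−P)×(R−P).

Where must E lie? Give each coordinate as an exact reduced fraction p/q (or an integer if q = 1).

E = (14, 9)

1. E_x = 14  [BD ∥ EA ∩ DA ∥ BE]
2. E_y = 9  [BD ∥ EA ∩ DA ∥ BE]
   → E = (14, 9)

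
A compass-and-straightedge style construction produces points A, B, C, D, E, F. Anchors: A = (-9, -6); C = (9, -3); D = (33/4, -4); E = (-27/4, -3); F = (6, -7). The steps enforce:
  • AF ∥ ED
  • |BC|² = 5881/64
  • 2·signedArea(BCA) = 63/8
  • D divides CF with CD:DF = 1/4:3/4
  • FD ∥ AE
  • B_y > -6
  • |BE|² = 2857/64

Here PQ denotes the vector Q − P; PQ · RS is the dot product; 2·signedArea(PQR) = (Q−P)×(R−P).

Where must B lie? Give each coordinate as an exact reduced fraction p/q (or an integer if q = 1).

1. B_x = -3/8  [line 3·x + -18·y + -711/8 = 0 ∩ |BE|² = 2857/64]
2. B_y = -5  [line 3·x + -18·y + -711/8 = 0 ∩ |BE|² = 2857/64]
   → B = (-3/8, -5)

B = (-3/8, -5)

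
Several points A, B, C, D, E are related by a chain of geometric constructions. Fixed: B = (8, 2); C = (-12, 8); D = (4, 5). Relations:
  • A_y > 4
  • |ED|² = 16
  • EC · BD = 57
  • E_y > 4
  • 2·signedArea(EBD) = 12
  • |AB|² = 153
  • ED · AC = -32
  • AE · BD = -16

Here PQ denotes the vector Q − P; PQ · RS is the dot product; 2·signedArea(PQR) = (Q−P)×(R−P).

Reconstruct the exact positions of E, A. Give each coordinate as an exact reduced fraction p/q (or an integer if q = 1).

A = (-4, 5)
E = (0, 5)

1. E_x = 0  [EC · BD = 57 ∩ 2·signedArea(EBD) = 12]
2. E_y = 5  [EC · BD = 57 ∩ 2·signedArea(EBD) = 12]
   → E = (0, 5)
3. A_x = -4  [ED · AC = -32 ∩ AE · BD = -16]
4. A_y = 5  [ED · AC = -32 ∩ AE · BD = -16]
   → A = (-4, 5)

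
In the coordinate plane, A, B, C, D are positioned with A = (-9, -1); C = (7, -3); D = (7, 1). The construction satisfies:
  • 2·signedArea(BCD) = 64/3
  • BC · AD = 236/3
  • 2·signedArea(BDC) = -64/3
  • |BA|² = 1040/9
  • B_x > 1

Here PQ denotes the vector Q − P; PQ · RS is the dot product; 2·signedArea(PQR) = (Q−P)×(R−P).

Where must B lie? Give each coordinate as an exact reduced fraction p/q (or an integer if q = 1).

B = (5/3, 1/3)

1. B_x = 5/3  [2·signedArea(BCD) = 64/3 ∩ BC · AD = 236/3]
2. B_y = 1/3  [2·signedArea(BCD) = 64/3 ∩ BC · AD = 236/3]
   → B = (5/3, 1/3)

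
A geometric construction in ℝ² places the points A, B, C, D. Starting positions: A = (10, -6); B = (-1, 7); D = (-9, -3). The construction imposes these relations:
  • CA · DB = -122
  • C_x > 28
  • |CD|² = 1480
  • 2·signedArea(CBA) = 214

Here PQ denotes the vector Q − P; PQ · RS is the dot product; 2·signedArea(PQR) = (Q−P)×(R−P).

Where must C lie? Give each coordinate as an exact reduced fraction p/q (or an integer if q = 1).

C = (29, -9)

1. C_x = 29  [2·signedArea(CBA) = 214 ∩ CA · DB = -122]
2. C_y = -9  [2·signedArea(CBA) = 214 ∩ CA · DB = -122]
   → C = (29, -9)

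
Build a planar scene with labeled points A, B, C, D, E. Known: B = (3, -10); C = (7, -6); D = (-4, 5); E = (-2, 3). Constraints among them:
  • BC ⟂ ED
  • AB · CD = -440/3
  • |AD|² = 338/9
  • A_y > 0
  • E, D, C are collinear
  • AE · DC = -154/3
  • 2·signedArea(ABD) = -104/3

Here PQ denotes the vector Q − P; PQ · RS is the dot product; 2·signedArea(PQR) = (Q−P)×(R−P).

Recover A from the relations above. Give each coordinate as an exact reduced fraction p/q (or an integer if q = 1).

1. A_x = 1/3  [2·signedArea(ABD) = -104/3 ∩ AB · CD = -440/3]
2. A_y = 2/3  [2·signedArea(ABD) = -104/3 ∩ AB · CD = -440/3]
   → A = (1/3, 2/3)

A = (1/3, 2/3)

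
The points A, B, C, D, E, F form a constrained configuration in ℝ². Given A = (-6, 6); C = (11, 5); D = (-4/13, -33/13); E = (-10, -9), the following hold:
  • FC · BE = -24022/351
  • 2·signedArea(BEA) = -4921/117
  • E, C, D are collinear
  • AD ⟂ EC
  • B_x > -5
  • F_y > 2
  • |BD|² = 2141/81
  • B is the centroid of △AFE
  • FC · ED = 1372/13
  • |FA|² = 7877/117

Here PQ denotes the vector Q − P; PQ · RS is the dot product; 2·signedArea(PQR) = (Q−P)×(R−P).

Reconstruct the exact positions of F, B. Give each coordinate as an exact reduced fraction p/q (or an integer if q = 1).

B = (-563/117, -7/117)
F = (61/39, 110/39)

1. B_x = -563/117  [line -15·x + 4·y + -8417/117 = 0 ∩ |BD|² = 2141/81]
2. B_y = -7/117  [line -15·x + 4·y + -8417/117 = 0 ∩ |BD|² = 2141/81]
   → B = (-563/117, -7/117)
3. F_x = 61/39  [FC · BE = -24022/351 ∩ B is the centroid of △AFE]
4. F_y = 110/39  [FC · BE = -24022/351 ∩ B is the centroid of △AFE]
   → F = (61/39, 110/39)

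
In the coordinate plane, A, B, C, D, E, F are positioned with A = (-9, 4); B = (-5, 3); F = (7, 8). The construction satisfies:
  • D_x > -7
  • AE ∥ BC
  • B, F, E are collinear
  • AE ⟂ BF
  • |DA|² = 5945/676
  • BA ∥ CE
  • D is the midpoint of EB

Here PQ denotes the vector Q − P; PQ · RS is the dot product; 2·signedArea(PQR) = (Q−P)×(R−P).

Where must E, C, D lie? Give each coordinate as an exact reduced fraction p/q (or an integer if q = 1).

C = (-685/169, 123/169)
D = (-1103/169, 799/338)
E = (-1361/169, 292/169)

1. E_x = -1361/169  [B, F, E are collinear ∩ AE ⟂ BF]
2. E_y = 292/169  [B, F, E are collinear ∩ AE ⟂ BF]
   → E = (-1361/169, 292/169)
3. C_x = -685/169  [BA ∥ CE ∩ AE ∥ BC]
4. C_y = 123/169  [BA ∥ CE ∩ AE ∥ BC]
   → C = (-685/169, 123/169)
5. D_x = -1103/169  [D is the midpoint of EB]
6. D_y = 799/338  [D is the midpoint of EB]
   → D = (-1103/169, 799/338)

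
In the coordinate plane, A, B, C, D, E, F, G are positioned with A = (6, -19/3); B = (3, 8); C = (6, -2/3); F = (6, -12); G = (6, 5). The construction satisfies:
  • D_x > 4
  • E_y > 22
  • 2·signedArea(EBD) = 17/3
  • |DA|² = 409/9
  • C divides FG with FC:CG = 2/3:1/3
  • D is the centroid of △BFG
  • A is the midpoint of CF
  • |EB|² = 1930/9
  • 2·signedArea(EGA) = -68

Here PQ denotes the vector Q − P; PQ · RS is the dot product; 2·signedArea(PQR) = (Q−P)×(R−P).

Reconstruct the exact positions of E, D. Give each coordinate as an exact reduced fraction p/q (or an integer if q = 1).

1. E_x = 0  [2·signedArea(EGA) = -68]
2. E_y = 67/3  [|EB|² = 1930/9]
   → E = (0, 67/3)
3. D_x = 5  [D is the centroid of △BFG]
4. D_y = 1/3  [D is the centroid of △BFG]
   → D = (5, 1/3)

D = (5, 1/3)
E = (0, 67/3)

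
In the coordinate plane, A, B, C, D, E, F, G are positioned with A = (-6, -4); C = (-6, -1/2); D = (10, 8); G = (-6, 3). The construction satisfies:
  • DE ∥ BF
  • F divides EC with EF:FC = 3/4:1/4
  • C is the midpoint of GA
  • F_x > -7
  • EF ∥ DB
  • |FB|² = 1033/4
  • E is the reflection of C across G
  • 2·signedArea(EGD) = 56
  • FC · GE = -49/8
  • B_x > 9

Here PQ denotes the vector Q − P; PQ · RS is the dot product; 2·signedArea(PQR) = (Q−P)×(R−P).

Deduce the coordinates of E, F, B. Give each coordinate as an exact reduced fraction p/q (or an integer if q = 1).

B = (10, 11/4)
E = (-6, 13/2)
F = (-6, 5/4)

1. E_x = -6  [E is the reflection of C across G]
2. E_y = 13/2  [E is the reflection of C across G]
   → E = (-6, 13/2)
3. F_x = -6  [F divides EC with EF:FC = 3/4:1/4]
4. F_y = 5/4  [F divides EC with EF:FC = 3/4:1/4]
   → F = (-6, 5/4)
5. B_x = 10  [DE ∥ BF ∩ EF ∥ DB]
6. B_y = 11/4  [DE ∥ BF ∩ EF ∥ DB]
   → B = (10, 11/4)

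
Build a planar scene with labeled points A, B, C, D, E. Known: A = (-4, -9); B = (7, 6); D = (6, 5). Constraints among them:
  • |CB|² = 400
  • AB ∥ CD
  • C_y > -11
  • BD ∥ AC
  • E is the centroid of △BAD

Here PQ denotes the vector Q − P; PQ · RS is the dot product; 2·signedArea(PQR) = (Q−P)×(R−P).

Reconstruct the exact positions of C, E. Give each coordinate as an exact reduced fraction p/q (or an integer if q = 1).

1. C_x = -5  [AB ∥ CD ∩ BD ∥ AC]
2. C_y = -10  [AB ∥ CD ∩ BD ∥ AC]
   → C = (-5, -10)
3. E_x = 3  [E is the centroid of △BAD]
4. E_y = 2/3  [E is the centroid of △BAD]
   → E = (3, 2/3)

C = (-5, -10)
E = (3, 2/3)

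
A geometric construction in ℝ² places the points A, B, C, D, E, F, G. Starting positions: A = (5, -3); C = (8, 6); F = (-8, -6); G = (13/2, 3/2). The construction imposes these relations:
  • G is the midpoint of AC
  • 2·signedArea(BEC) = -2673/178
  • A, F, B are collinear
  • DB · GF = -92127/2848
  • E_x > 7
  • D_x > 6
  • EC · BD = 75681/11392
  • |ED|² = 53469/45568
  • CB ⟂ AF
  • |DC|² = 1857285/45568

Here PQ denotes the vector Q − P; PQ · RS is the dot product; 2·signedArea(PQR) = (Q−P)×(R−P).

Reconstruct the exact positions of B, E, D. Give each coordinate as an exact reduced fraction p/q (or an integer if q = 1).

B = (874/89, -168/89)
D = (19217/2848, -741/2848)
E = (5219/712, 465/712)

1. B_x = 874/89  [A, F, B are collinear ∩ CB ⟂ AF]
2. B_y = -168/89  [A, F, B are collinear ∩ CB ⟂ AF]
   → B = (874/89, -168/89)
3. D_x = 19217/2848  [line 29/2·x + 15/2·y + -273089/2848 = 0 ∩ |DC|² = 1857285/45568]
4. D_y = -741/2848  [line 29/2·x + 15/2·y + -273089/2848 = 0 ∩ |DC|² = 1857285/45568]
   → D = (19217/2848, -741/2848)
5. E_x = 5219/712  [EC · BD = 75681/11392 ∩ 2·signedArea(BEC) = -2673/178]
6. E_y = 465/712  [EC · BD = 75681/11392 ∩ 2·signedArea(BEC) = -2673/178]
   → E = (5219/712, 465/712)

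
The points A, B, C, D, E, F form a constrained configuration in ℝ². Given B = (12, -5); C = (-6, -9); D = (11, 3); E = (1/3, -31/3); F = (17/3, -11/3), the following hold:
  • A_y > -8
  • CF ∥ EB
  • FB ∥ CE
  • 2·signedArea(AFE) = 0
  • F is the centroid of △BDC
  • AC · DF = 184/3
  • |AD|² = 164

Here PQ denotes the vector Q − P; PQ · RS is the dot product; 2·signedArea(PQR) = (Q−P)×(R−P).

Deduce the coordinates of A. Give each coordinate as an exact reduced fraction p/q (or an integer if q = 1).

1. A_x = 3  [2·signedArea(AFE) = 0 ∩ AC · DF = 184/3]
2. A_y = -7  [2·signedArea(AFE) = 0 ∩ AC · DF = 184/3]
   → A = (3, -7)

A = (3, -7)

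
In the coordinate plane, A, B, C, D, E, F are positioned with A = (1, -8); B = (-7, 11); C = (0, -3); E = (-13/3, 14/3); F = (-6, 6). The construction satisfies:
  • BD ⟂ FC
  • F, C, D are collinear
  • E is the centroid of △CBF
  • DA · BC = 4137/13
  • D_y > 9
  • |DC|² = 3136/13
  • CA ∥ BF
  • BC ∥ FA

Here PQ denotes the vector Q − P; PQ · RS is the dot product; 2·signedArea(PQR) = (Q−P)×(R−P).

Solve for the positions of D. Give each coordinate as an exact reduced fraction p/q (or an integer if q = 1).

D = (-112/13, 129/13)

1. D_x = -112/13  [F, C, D are collinear ∩ BD ⟂ FC]
2. D_y = 129/13  [F, C, D are collinear ∩ BD ⟂ FC]
   → D = (-112/13, 129/13)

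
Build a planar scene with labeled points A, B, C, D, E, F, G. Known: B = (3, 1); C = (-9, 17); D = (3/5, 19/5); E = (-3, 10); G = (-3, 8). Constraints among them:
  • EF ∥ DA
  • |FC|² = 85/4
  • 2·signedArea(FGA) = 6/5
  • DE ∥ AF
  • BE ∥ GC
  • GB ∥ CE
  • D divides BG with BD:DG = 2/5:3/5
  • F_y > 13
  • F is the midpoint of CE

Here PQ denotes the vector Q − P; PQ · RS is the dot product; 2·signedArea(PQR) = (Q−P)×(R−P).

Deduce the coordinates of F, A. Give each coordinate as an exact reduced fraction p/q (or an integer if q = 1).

A = (-12/5, 73/10)
F = (-6, 27/2)

1. F_x = -6  [F is the midpoint of CE]
2. F_y = 27/2  [F is the midpoint of CE]
   → F = (-6, 27/2)
3. A_x = -12/5  [DE ∥ AF ∩ EF ∥ DA]
4. A_y = 73/10  [DE ∥ AF ∩ EF ∥ DA]
   → A = (-12/5, 73/10)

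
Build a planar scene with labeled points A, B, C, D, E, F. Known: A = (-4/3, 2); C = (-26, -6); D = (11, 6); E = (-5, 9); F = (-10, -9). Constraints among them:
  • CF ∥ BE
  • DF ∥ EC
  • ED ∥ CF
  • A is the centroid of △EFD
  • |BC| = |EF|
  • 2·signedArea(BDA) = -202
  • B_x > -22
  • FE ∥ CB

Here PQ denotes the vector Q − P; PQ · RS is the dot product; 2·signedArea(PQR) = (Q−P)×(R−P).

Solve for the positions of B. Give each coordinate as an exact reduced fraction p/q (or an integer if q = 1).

1. B_x = -21  [CF ∥ BE ∩ FE ∥ CB]
2. B_y = 12  [CF ∥ BE ∩ FE ∥ CB]
   → B = (-21, 12)

B = (-21, 12)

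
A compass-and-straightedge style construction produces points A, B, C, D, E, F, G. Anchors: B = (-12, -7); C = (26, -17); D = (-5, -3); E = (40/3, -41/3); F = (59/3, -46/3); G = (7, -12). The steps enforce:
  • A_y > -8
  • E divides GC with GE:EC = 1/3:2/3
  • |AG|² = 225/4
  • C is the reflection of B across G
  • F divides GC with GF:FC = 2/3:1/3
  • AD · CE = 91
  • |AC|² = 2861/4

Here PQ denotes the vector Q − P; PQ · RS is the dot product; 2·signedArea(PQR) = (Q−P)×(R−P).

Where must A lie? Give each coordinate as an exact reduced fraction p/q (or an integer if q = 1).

1. A_x = 1  [line 38/3·x + -10/3·y + -113/3 = 0 ∩ |AC|² = 2861/4]
2. A_y = -15/2  [line 38/3·x + -10/3·y + -113/3 = 0 ∩ |AC|² = 2861/4]
   → A = (1, -15/2)

A = (1, -15/2)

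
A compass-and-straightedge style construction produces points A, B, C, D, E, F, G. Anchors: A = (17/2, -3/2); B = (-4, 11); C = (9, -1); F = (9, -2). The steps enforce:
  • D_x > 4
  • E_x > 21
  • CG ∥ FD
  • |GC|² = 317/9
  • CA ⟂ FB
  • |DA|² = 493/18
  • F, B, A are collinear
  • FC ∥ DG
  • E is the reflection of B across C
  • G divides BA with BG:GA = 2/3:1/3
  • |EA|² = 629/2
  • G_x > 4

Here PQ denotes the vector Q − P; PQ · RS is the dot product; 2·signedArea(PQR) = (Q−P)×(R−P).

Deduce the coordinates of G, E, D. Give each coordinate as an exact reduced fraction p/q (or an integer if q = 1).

D = (13/3, 5/3)
E = (22, -13)
G = (13/3, 8/3)

1. G_x = 13/3  [G divides BA with BG:GA = 2/3:1/3]
2. G_y = 8/3  [G divides BA with BG:GA = 2/3:1/3]
   → G = (13/3, 8/3)
3. E_x = 22  [E is the reflection of B across C]
4. E_y = -13  [E is the reflection of B across C]
   → E = (22, -13)
5. D_x = 13/3  [FC ∥ DG ∩ CG ∥ FD]
6. D_y = 5/3  [FC ∥ DG ∩ CG ∥ FD]
   → D = (13/3, 5/3)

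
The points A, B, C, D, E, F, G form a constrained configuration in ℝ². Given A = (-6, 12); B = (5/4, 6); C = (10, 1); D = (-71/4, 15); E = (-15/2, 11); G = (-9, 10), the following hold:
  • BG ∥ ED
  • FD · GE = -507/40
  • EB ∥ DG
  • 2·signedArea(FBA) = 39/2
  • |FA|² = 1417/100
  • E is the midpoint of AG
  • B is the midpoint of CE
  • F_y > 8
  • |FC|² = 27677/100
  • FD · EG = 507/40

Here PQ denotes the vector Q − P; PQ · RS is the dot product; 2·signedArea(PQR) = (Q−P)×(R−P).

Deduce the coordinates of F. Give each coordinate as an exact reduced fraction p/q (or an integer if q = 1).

1. F_x = -49/10  [2·signedArea(FBA) = 39/2 ∩ FD · EG = 507/40]
2. F_y = 42/5  [2·signedArea(FBA) = 39/2 ∩ FD · EG = 507/40]
   → F = (-49/10, 42/5)

F = (-49/10, 42/5)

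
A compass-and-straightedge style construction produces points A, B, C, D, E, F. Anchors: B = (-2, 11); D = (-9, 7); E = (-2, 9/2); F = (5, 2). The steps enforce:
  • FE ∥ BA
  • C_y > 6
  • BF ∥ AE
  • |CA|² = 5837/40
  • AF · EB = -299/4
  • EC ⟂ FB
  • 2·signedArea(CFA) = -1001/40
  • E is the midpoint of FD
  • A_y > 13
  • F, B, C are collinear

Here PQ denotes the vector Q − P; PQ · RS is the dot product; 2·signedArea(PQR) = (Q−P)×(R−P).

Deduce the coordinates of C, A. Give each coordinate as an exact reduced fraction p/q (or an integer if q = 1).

A = (-9, 27/2)
C = (23/20, 139/20)

1. C_x = 23/20  [F, B, C are collinear ∩ EC ⟂ FB]
2. C_y = 139/20  [F, B, C are collinear ∩ EC ⟂ FB]
   → C = (23/20, 139/20)
3. A_x = -9  [BF ∥ AE ∩ FE ∥ BA]
4. A_y = 27/2  [BF ∥ AE ∩ FE ∥ BA]
   → A = (-9, 27/2)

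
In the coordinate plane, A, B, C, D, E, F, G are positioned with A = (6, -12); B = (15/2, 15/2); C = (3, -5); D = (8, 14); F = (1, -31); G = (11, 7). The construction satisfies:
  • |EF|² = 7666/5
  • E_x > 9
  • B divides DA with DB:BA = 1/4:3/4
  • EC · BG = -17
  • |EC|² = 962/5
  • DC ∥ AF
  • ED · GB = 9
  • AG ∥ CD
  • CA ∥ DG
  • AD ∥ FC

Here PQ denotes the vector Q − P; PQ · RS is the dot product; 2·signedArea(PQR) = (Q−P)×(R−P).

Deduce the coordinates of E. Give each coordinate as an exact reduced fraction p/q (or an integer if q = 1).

1. E_x = 48/5  [line 7/2·x + -1/2·y + -30 = 0 ∩ |EF|² = 7666/5]
2. E_y = 36/5  [line 7/2·x + -1/2·y + -30 = 0 ∩ |EF|² = 7666/5]
   → E = (48/5, 36/5)

E = (48/5, 36/5)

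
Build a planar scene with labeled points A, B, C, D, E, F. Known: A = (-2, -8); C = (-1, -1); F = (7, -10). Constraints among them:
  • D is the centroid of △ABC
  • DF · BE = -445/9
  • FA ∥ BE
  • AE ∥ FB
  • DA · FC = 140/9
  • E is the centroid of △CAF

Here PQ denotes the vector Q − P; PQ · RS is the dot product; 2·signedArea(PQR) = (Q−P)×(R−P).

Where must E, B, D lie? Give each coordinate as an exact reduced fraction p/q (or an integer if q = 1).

1. E_x = 4/3  [E is the centroid of △CAF]
2. E_y = -19/3  [E is the centroid of △CAF]
   → E = (4/3, -19/3)
3. B_x = 31/3  [FA ∥ BE ∩ AE ∥ FB]
4. B_y = -25/3  [FA ∥ BE ∩ AE ∥ FB]
   → B = (31/3, -25/3)
5. D_x = 22/9  [D is the centroid of △ABC]
6. D_y = -52/9  [D is the centroid of △ABC]
   → D = (22/9, -52/9)

B = (31/3, -25/3)
D = (22/9, -52/9)
E = (4/3, -19/3)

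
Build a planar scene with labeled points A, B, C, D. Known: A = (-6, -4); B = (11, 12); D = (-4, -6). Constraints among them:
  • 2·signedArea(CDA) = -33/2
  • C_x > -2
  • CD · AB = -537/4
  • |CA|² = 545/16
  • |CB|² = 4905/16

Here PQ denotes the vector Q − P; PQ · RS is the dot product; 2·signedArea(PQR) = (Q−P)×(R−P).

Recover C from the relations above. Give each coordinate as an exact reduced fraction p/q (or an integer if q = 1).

C = (-7/4, 0)

1. C_x = -7/4  [2·signedArea(CDA) = -33/2 ∩ CD · AB = -537/4]
2. C_y = 0  [2·signedArea(CDA) = -33/2 ∩ CD · AB = -537/4]
   → C = (-7/4, 0)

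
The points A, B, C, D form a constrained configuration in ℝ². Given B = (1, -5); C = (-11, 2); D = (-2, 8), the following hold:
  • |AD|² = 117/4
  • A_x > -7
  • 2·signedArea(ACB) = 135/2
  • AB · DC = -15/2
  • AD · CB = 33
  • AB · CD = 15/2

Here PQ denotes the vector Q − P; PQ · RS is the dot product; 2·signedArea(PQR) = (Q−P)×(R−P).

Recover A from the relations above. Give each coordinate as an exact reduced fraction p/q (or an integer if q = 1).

A = (-13/2, 5)

1. A_x = -13/2  [AB · DC = -15/2 ∩ AD · CB = 33]
2. A_y = 5  [AB · DC = -15/2 ∩ AD · CB = 33]
   → A = (-13/2, 5)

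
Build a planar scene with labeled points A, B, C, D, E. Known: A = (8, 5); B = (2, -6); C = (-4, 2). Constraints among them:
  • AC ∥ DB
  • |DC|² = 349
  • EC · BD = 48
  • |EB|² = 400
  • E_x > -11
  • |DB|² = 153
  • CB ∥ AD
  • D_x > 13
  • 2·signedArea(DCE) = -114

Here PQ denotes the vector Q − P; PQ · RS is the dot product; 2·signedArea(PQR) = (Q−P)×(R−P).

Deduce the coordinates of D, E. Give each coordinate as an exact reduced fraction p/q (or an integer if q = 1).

D = (14, -3)
E = (-10, 10)

1. D_x = 14  [AC ∥ DB ∩ CB ∥ AD]
2. D_y = -3  [AC ∥ DB ∩ CB ∥ AD]
   → D = (14, -3)
3. E_x = -10  [EC · BD = 48 ∩ 2·signedArea(DCE) = -114]
4. E_y = 10  [EC · BD = 48 ∩ 2·signedArea(DCE) = -114]
   → E = (-10, 10)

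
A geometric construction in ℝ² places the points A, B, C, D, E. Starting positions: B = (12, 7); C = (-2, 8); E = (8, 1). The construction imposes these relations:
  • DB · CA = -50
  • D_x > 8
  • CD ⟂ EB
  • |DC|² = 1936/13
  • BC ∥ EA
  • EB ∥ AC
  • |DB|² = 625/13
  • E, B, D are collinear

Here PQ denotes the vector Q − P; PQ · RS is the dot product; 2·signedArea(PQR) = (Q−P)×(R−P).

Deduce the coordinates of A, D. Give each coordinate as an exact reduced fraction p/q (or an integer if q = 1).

1. A_x = -6  [EB ∥ AC ∩ BC ∥ EA]
2. A_y = 2  [EB ∥ AC ∩ BC ∥ EA]
   → A = (-6, 2)
3. D_x = 106/13  [E, B, D are collinear ∩ CD ⟂ EB]
4. D_y = 16/13  [E, B, D are collinear ∩ CD ⟂ EB]
   → D = (106/13, 16/13)

A = (-6, 2)
D = (106/13, 16/13)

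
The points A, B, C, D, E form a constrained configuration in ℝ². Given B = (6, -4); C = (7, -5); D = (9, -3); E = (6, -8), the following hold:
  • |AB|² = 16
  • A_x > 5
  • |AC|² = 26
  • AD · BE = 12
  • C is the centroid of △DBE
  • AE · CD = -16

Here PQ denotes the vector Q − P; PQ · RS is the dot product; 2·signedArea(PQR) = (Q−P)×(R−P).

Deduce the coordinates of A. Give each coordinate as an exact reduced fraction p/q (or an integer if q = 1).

1. A_x = 6  [AE · CD = -16 ∩ AD · BE = 12]
2. A_y = 0  [AE · CD = -16 ∩ AD · BE = 12]
   → A = (6, 0)

A = (6, 0)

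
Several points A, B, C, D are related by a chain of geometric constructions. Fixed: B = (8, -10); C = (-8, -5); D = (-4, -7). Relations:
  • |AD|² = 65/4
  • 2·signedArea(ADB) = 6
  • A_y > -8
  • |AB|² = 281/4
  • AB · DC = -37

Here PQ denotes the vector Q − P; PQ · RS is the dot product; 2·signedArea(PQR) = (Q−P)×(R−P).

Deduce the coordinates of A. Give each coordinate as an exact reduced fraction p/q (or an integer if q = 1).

1. A_x = 0  [AB · DC = -37 ∩ 2·signedArea(ADB) = 6]
2. A_y = -15/2  [AB · DC = -37 ∩ 2·signedArea(ADB) = 6]
   → A = (0, -15/2)

A = (0, -15/2)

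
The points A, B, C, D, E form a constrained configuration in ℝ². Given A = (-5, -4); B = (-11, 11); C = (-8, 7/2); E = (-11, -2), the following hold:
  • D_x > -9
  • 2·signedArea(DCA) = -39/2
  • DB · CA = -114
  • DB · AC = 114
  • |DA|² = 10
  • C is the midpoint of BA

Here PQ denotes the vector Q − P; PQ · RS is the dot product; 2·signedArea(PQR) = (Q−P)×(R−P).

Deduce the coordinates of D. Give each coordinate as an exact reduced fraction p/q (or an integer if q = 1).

1. D_x = -8  [DB · AC = 114 ∩ 2·signedArea(DCA) = -39/2]
2. D_y = -3  [DB · AC = 114 ∩ 2·signedArea(DCA) = -39/2]
   → D = (-8, -3)

D = (-8, -3)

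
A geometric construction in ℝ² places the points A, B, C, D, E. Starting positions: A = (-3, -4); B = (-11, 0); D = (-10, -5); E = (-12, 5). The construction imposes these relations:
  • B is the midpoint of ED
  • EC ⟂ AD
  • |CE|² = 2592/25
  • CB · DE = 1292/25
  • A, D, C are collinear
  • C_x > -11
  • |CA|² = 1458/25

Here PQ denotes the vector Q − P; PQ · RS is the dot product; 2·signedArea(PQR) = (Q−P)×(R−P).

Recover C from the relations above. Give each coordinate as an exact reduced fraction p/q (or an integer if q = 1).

C = (-264/25, -127/25)

1. C_x = -264/25  [A, D, C are collinear ∩ EC ⟂ AD]
2. C_y = -127/25  [A, D, C are collinear ∩ EC ⟂ AD]
   → C = (-264/25, -127/25)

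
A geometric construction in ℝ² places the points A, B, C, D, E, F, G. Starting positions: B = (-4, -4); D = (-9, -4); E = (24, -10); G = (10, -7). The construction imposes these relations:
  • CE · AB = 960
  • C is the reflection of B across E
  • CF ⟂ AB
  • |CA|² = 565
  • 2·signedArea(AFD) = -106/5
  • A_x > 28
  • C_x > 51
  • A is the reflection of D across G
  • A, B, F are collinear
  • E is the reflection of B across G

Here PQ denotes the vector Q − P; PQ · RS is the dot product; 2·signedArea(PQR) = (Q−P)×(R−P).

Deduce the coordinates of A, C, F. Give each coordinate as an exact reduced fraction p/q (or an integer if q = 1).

1. A_x = 29  [A is the reflection of D across G]
2. A_y = -10  [A is the reflection of D across G]
   → A = (29, -10)
3. C_x = 52  [C is the reflection of B across E]
4. C_y = -16  [C is the reflection of B across E]
   → C = (52, -16)
5. F_x = 1308/25  [A, B, F are collinear ∩ CF ⟂ AB]
6. F_y = -356/25  [A, B, F are collinear ∩ CF ⟂ AB]
   → F = (1308/25, -356/25)

A = (29, -10)
C = (52, -16)
F = (1308/25, -356/25)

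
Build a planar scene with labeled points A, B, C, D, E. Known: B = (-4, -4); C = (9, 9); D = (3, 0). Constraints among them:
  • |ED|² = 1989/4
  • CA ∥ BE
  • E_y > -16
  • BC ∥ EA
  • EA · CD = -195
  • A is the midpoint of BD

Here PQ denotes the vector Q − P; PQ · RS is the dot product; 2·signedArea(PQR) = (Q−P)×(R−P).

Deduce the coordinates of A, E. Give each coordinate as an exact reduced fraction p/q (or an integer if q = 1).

1. A_x = -1/2  [A is the midpoint of BD]
2. A_y = -2  [A is the midpoint of BD]
   → A = (-1/2, -2)
3. E_x = -27/2  [BC ∥ EA ∩ CA ∥ BE]
4. E_y = -15  [BC ∥ EA ∩ CA ∥ BE]
   → E = (-27/2, -15)

A = (-1/2, -2)
E = (-27/2, -15)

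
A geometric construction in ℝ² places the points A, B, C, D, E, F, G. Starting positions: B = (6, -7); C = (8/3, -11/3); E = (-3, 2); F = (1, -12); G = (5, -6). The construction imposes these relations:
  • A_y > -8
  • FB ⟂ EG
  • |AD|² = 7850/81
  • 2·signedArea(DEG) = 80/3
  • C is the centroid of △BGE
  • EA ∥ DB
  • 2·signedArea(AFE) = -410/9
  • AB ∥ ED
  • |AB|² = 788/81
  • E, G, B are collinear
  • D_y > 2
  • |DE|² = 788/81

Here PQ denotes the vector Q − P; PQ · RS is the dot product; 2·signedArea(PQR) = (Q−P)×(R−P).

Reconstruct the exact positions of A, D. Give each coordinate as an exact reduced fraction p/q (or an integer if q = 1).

1. A_x = 26/9  [line -14·x + -4·y + 104/9 = 0 ∩ |AB|² = 788/81]
2. A_y = -65/9  [line -14·x + -4·y + 104/9 = 0 ∩ |AB|² = 788/81]
   → A = (26/9, -65/9)
3. D_x = 1/9  [EA ∥ DB ∩ AB ∥ ED]
4. D_y = 20/9  [EA ∥ DB ∩ AB ∥ ED]
   → D = (1/9, 20/9)

A = (26/9, -65/9)
D = (1/9, 20/9)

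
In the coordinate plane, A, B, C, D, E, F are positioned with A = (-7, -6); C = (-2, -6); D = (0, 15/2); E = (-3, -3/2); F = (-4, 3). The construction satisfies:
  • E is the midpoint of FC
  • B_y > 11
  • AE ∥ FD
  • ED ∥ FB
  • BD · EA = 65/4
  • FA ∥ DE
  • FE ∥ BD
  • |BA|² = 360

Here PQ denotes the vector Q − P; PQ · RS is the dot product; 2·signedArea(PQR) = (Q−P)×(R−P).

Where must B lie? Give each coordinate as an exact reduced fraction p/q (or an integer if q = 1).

B = (-1, 12)

1. B_x = -1  [FE ∥ BD ∩ ED ∥ FB]
2. B_y = 12  [FE ∥ BD ∩ ED ∥ FB]
   → B = (-1, 12)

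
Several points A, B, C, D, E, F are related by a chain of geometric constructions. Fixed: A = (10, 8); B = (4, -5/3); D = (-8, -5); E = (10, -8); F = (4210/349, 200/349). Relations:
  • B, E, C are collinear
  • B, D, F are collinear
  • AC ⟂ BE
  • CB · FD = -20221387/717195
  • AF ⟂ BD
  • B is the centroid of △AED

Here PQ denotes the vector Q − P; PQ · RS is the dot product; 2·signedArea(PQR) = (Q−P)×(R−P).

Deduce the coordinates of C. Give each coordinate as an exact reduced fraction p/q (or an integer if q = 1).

1. C_x = 1378/685  [B, E, C are collinear ∩ AC ⟂ BE]
2. C_y = 296/685  [B, E, C are collinear ∩ AC ⟂ BE]
   → C = (1378/685, 296/685)

C = (1378/685, 296/685)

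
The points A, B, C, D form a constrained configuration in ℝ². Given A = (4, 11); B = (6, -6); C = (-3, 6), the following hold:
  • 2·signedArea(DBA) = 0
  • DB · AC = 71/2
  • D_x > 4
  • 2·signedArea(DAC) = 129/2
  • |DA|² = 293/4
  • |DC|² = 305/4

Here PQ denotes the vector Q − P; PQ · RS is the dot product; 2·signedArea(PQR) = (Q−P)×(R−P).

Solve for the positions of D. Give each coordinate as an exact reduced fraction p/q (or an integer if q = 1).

1. D_x = 5  [2·signedArea(DBA) = 0 ∩ DB · AC = 71/2]
2. D_y = 5/2  [2·signedArea(DBA) = 0 ∩ DB · AC = 71/2]
   → D = (5, 5/2)

D = (5, 5/2)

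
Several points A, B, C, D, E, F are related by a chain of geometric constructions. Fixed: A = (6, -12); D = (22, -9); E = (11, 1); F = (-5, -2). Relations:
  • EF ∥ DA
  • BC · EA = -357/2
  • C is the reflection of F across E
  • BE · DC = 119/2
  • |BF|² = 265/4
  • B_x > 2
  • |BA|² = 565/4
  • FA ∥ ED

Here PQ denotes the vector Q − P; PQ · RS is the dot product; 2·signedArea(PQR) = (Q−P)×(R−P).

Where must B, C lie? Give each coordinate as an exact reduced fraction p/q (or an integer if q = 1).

1. C_x = 27  [C is the reflection of F across E]
2. C_y = 4  [C is the reflection of F across E]
   → C = (27, 4)
3. B_x = 3  [line -5·x + -13·y + 17/2 = 0 ∩ |BF|² = 265/4]
4. B_y = -1/2  [line -5·x + -13·y + 17/2 = 0 ∩ |BF|² = 265/4]
   → B = (3, -1/2)

B = (3, -1/2)
C = (27, 4)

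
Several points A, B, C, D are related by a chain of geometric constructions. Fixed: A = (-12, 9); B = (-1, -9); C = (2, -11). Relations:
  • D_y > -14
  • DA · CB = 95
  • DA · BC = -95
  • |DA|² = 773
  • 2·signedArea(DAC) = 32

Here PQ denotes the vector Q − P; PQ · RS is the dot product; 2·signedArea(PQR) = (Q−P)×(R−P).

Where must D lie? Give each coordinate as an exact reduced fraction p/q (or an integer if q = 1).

1. D_x = 5  [DA · BC = -95 ∩ 2·signedArea(DAC) = 32]
2. D_y = -13  [DA · BC = -95 ∩ 2·signedArea(DAC) = 32]
   → D = (5, -13)

D = (5, -13)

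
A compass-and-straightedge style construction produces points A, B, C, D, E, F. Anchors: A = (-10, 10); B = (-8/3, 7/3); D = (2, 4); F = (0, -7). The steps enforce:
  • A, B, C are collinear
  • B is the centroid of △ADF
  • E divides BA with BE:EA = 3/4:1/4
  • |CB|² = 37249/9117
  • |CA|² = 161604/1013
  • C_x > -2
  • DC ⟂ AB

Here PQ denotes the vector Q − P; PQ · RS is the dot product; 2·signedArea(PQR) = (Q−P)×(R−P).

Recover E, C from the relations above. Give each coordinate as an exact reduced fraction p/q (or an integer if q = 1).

1. E_x = -49/6  [E divides BA with BE:EA = 3/4:1/4]
2. E_y = 97/12  [E divides BA with BE:EA = 3/4:1/4]
   → E = (-49/6, 97/12)
3. C_x = -1286/1013  [A, B, C are collinear ∩ DC ⟂ AB]
4. C_y = 884/1013  [A, B, C are collinear ∩ DC ⟂ AB]
   → C = (-1286/1013, 884/1013)

C = (-1286/1013, 884/1013)
E = (-49/6, 97/12)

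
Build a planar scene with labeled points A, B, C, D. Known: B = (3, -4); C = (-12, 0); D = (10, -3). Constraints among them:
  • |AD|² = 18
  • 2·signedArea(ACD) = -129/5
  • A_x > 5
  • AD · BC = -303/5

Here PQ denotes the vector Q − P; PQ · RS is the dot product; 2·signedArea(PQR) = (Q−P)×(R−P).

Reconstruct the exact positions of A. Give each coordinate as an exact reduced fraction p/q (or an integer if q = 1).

A = (29/5, -18/5)

1. A_x = 29/5  [2·signedArea(ACD) = -129/5 ∩ AD · BC = -303/5]
2. A_y = -18/5  [2·signedArea(ACD) = -129/5 ∩ AD · BC = -303/5]
   → A = (29/5, -18/5)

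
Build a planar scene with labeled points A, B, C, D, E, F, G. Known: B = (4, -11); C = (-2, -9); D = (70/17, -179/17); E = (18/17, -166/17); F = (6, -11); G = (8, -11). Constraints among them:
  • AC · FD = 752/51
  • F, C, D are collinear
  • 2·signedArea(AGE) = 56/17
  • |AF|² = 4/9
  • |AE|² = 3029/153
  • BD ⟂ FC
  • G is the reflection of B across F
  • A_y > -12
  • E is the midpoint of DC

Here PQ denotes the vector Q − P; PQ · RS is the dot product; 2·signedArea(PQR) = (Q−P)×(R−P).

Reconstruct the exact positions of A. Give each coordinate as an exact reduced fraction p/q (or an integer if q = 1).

1. A_x = 16/3  [2·signedArea(AGE) = 56/17 ∩ AC · FD = 752/51]
2. A_y = -11  [2·signedArea(AGE) = 56/17 ∩ AC · FD = 752/51]
   → A = (16/3, -11)

A = (16/3, -11)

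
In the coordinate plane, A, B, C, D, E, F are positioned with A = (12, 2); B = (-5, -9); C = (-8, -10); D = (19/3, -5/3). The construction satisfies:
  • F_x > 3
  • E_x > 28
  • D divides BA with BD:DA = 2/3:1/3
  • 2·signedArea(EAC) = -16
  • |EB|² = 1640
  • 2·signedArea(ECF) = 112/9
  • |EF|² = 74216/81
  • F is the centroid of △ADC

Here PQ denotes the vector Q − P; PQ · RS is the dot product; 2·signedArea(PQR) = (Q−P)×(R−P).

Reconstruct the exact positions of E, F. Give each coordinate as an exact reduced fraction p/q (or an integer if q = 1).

E = (29, 13)
F = (31/9, -29/9)

1. E_x = 29  [line 12·x + -20·y + -88 = 0 ∩ |EB|² = 1640]
2. E_y = 13  [line 12·x + -20·y + -88 = 0 ∩ |EB|² = 1640]
   → E = (29, 13)
3. F_x = 31/9  [2·signedArea(ECF) = 112/9 ∩ F is the centroid of △ADC]
4. F_y = -29/9  [2·signedArea(ECF) = 112/9 ∩ F is the centroid of △ADC]
   → F = (31/9, -29/9)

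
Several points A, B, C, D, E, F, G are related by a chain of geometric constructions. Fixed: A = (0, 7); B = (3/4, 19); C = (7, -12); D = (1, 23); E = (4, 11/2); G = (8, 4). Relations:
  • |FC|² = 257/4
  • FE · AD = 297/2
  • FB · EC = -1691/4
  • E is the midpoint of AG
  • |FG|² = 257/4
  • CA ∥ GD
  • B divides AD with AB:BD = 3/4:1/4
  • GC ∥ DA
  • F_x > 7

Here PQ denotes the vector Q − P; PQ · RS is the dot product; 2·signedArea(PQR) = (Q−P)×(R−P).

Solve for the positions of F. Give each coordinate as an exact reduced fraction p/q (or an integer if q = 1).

F = (15/2, -4)

1. F_x = 15/2  [FE · AD = 297/2 ∩ FB · EC = -1691/4]
2. F_y = -4  [FE · AD = 297/2 ∩ FB · EC = -1691/4]
   → F = (15/2, -4)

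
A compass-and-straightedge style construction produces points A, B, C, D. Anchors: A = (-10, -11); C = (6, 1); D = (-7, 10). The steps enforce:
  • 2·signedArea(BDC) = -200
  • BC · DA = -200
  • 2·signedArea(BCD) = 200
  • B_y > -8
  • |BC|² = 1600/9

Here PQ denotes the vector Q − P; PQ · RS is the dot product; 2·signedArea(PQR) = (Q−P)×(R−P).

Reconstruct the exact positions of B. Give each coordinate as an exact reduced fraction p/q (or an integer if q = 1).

B = (-14/3, -7)

1. B_x = -14/3  [2·signedArea(BCD) = 200 ∩ BC · DA = -200]
2. B_y = -7  [2·signedArea(BCD) = 200 ∩ BC · DA = -200]
   → B = (-14/3, -7)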